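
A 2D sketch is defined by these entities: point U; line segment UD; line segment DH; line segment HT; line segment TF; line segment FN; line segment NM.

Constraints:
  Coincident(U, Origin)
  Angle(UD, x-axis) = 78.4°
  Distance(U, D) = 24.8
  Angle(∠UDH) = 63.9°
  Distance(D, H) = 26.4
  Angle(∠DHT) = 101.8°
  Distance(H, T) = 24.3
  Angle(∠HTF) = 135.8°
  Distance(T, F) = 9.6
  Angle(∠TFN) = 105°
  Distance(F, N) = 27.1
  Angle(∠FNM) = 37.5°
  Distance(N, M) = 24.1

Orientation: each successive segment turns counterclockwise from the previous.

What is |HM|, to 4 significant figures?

15.87

∠TFN = 105.0° gives FN at 31.90° from the x-axis; with |FN| = 27.1, N = (10.59, 1.172). ∠FNM = 37.5° gives NM at 174.4° from the x-axis; with |NM| = 24.1, M = (-13.40, 3.523). Then |HM| = |M − H| = 15.87.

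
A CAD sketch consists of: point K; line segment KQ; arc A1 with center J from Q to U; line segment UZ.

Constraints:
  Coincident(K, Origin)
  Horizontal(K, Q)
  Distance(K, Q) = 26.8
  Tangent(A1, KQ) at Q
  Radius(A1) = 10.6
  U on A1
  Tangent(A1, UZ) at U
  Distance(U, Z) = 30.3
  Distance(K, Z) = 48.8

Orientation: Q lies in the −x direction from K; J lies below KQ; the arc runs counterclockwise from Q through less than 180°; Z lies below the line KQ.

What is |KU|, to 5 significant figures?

39.410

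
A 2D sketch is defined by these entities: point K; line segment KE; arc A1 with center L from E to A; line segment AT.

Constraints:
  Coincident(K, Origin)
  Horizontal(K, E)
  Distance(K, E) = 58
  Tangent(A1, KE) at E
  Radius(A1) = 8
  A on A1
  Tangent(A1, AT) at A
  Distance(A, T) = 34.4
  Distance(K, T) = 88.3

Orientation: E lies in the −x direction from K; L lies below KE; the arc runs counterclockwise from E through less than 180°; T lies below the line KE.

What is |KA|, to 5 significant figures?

65.197

K is at the origin; KE is horizontal with |KE| = 58.0 and E on the −x side, so E = (-58.000, 0.0000). Tangency of A1 to KE means the radius LE is perpendicular to KE, so L = E + (0, -8) = (-58.000, -8.0000). Since LA ⟂ AT (tangency), |LT| = √(8.0² + 34.4²) = 35.318 regardless of where A sits on A1. So T lies on both circle(K, 88.3) and circle(L, 35.318); the below-KE intersection is T = (-81.242, -34.593). A is the foot of the tangent from T: A = (-65.060, -4.2367).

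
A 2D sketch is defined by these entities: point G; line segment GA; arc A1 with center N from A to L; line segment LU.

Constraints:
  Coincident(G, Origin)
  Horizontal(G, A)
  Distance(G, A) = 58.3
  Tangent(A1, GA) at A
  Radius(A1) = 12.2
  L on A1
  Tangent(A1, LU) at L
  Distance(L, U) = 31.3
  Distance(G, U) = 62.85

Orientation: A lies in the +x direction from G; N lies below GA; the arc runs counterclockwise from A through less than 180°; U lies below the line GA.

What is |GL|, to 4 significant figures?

47.64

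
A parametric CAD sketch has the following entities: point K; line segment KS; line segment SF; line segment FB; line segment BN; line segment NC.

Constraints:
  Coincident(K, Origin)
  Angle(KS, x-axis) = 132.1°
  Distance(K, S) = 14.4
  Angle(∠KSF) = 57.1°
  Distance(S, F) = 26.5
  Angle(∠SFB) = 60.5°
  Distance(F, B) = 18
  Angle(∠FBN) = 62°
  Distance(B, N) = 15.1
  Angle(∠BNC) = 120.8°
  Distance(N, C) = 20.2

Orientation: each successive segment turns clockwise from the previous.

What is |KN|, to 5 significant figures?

9.3160

K is at the origin; KS runs at 132.1° with length 14.4, so S = (-9.6541, 10.684). ∠KSF = 57.1° gives SF at 9.2000° from the x-axis; with |SF| = 26.5, F = (16.505, 14.921). ∠SFB = 60.5° gives FB at -110.30° from the x-axis; with |FB| = 18.0, B = (10.260, -1.9607). ∠FBN = 62.0° gives BN at 131.70° from the x-axis; with |BN| = 15.1, N = (0.21515, 9.3135). Then |KN| = |N − K| = 9.3160.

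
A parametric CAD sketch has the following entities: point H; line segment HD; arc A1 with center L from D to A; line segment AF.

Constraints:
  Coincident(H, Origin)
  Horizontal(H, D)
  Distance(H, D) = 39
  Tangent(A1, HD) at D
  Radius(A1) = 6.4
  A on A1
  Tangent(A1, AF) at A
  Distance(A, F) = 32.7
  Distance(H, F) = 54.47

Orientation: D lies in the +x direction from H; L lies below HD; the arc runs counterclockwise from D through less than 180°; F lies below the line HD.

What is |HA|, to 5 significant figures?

33.473

H is at the origin; HD is horizontal with |HD| = 39.0 and D on the +x side, so D = (39.000, 0.0000). The tangent condition forces LD to be normal to HD, so L = D + (0, -6.4) = (39.000, -6.4000). Since LA ⟂ AF (tangency), |LF| = √(6.4² + 32.7²) = 33.320 regardless of where A sits on A1. So F lies on both circle(H, 54.47) and circle(L, 33.320); the below-HD intersection is F = (37.318, -39.678). A is the foot of the tangent from F: A = (32.665, -7.3107).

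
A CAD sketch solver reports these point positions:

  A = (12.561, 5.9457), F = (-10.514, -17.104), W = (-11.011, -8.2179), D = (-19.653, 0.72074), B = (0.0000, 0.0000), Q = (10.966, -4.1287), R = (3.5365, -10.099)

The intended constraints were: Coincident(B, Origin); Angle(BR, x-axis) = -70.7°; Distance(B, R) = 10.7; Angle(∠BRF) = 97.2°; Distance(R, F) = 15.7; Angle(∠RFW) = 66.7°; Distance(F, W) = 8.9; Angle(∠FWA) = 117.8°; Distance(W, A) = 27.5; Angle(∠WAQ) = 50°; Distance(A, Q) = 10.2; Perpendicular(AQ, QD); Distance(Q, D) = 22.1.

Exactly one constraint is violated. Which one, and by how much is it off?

Distance(Q, D) = 22.1 — off by 8.90.

B = (0.00, 0.00) ✓; BR at -70.70° ✓; |BR| = 10.70 ✓; ∠BRF = 97.20° ✓; |RF| = 15.70 ✓; ∠RFW = 66.70° ✓; |FW| = 8.900 ✓; ∠FWA = 117.8° ✓; |WA| = 27.50 ✓; ∠WAQ = 50.00° ✓; |AQ| = 10.20 ✓; ∠(AQ, QD) = 90.00° ✓; |QD| = 31.00 ✗.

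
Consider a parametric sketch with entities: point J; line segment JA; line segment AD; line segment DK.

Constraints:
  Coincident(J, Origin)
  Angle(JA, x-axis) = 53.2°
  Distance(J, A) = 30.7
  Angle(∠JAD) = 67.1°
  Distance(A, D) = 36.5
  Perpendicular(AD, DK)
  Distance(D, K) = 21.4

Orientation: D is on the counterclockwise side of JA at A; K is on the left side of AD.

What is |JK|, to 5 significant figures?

25.500

J is at the origin; JA runs at 53.2° with length 30.7, so A = 30.7·(cos 53.2°, sin 53.2°) = (18.390, 24.582). ∠JAD = 67.1°, so AD runs at 53.2° + (180° − 67.1°) = 166.10° from the x-axis; with |AD| = 36.5, D = A + 36.5·(cos 166.10°, sin 166.10°) = (-17.041, 33.351). AD ⟂ DK; with |DK| = 21.4 on the left of AD, K = D + 21.4·(-0.24023, -0.97072) = (-22.182, 12.577). Then |JK| = |K − J| = 25.500.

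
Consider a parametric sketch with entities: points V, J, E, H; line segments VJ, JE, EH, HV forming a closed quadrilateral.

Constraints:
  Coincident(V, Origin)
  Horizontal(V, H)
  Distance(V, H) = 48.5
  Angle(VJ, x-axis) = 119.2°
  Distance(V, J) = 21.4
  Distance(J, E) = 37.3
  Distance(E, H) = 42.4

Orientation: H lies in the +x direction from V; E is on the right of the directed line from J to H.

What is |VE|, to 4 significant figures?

15.91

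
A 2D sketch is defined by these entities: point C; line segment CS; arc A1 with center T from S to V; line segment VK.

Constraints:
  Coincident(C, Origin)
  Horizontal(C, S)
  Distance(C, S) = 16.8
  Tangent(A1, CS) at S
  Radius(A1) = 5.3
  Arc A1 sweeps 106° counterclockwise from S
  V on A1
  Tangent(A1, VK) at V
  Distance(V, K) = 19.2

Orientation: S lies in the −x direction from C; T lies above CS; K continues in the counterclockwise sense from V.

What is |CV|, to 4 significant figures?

13.52

The tangent condition forces TS to be normal to CS, so T = S + (0, 5.3) = (-16.80, 5.300). On A1, S sits at bearing -90° from T; a 106° counterclockwise sweep puts V at bearing 16°, so V = T + 5.3·(cos 16°, sin 16°) = (-11.71, 6.761). Then |CV| = |V − C| = 13.52.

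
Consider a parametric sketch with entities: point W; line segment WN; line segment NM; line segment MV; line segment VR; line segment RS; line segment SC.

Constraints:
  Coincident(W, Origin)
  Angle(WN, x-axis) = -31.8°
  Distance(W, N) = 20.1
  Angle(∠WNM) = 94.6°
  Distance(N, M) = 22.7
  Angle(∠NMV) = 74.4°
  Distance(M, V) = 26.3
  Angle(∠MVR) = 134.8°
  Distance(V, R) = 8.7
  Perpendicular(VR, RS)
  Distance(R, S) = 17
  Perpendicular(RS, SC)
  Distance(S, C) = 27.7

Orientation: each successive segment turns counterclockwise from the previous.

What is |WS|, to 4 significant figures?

5.469

∠MVR = 134.8° gives VR at -155.6° from the x-axis; with |VR| = 8.7, R = (-1.955, 13.42). The perpendicularity gives RS at right angles to VR, so RS runs at -65.60°; with |RS| = 17.0, S = (5.067, -2.057). Then |WS| = |S − W| = 5.469.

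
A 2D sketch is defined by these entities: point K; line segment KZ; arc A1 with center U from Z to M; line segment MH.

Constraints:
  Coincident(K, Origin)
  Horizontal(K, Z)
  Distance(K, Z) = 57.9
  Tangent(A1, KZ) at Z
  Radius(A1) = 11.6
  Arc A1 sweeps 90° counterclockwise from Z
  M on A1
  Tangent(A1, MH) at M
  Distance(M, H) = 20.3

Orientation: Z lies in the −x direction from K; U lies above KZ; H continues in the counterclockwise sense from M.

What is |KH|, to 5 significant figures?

56.225

K is at the origin; K and Z share the same y with |KZ| = 57.9 and Z on the −x side, so Z = (-57.900, 0.0000). Tangency of A1 to KZ means the radius UZ is perpendicular to KZ, so U = Z + (0, 11.6) = (-57.900, 11.600). On A1, Z sits at bearing -90° from U; a 90° counterclockwise sweep puts M at bearing 0°, so M = U + 11.6·(cos 0°, sin 0°) = (-46.300, 11.600). Since A1 is tangent to MH there, UM ⟂ MH, so MH runs along (−sin 0°, cos 0°); with |MH| = 20.3, H = (-46.300, 31.900). Then |KH| = |H − K| = 56.225.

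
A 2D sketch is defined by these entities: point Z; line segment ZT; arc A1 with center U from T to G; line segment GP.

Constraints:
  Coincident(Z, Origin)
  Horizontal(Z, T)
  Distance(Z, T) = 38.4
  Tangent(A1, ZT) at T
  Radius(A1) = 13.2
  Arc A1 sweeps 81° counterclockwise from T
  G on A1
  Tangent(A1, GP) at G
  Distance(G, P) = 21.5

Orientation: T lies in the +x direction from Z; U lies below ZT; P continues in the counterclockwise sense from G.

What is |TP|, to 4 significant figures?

36.29

Z is at the origin; ZT is horizontal with |ZT| = 38.4 and T on the +x side, so T = (38.40, 0.000). Tangency of A1 to ZT means the radius UT is perpendicular to ZT, so U = T + (0, -13.2) = (38.40, -13.20). On A1, T sits at bearing 90° from U; an 81° counterclockwise sweep puts G at bearing 171°, so G = U + 13.2·(cos 171°, sin 171°) = (25.36, -11.14). The tangent condition forces UG to be normal to GP, so GP runs along (−sin 171°, cos 171°); with |GP| = 21.5, P = (22.00, -32.37). Then |TP| = |P − T| = 36.29.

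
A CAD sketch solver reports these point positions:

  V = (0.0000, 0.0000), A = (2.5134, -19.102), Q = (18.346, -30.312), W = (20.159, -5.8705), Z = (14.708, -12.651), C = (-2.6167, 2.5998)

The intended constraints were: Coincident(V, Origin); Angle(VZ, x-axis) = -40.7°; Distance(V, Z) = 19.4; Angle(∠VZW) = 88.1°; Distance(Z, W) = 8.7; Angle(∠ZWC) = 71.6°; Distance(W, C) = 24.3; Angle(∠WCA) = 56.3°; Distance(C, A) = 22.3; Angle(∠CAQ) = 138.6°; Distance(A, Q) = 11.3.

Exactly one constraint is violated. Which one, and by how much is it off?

Distance(A, Q) = 11.3 — off by 8.10.

V = (0.00, 0.00) ✓; VZ at -40.70° ✓; |VZ| = 19.40 ✓; ∠VZW = 88.10° ✓; |ZW| = 8.700 ✓; ∠ZWC = 71.60° ✓; |WC| = 24.30 ✓; ∠WCA = 56.30° ✓; |CA| = 22.30 ✓; ∠CAQ = 138.6° ✓; |AQ| = 19.40 ✗.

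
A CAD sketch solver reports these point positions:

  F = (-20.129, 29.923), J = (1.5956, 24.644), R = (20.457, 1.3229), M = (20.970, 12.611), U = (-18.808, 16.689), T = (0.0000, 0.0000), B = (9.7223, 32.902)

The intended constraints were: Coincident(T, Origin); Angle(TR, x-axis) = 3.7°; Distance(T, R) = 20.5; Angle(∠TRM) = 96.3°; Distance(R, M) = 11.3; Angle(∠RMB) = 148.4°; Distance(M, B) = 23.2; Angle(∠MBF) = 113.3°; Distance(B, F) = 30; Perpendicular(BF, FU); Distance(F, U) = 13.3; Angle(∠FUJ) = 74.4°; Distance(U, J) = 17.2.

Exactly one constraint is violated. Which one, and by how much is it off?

Distance(U, J) = 17.2 — off by 4.70.

T = (0.00, 0.00) ✓; TR at 3.700° ✓; |TR| = 20.50 ✓; ∠TRM = 96.30° ✓; |RM| = 11.30 ✓; ∠RMB = 148.4° ✓; |MB| = 23.20 ✓; ∠MBF = 113.3° ✓; |BF| = 30.00 ✓; ∠(BF, FU) = 90.00° ✓; |FU| = 13.30 ✓; ∠FUJ = 74.40° ✓; |UJ| = 21.90 ✗.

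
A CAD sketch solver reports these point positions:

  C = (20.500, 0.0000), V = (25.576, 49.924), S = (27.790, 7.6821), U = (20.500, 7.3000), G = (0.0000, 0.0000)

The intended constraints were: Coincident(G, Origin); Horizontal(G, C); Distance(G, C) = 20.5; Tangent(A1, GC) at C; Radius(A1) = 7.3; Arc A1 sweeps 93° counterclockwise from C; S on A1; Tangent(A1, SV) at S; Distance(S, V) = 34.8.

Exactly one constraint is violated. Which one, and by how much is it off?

Distance(S, V) = 34.8 — off by 7.50.

G = (0.00, 0.00) ✓; G.y = 0.00, C.y = 0.00 ✓; |GC| = 20.50 ✓; ∠(UC, CG) = 90.00° ✓; |UC| = 7.300 ✓; bearing(U→S) − bearing(U→C) = 93.00° ✓; |US| = 7.300 ✓; ∠(US, SV) = 90.00° ✓; |SV| = 42.30 ✗.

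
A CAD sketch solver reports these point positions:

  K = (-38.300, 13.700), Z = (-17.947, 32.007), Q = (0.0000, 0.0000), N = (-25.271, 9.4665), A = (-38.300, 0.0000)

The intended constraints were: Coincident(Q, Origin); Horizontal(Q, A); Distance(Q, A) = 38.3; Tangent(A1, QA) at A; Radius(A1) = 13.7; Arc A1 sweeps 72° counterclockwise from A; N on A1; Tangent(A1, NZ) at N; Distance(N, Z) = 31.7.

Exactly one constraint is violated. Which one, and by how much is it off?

Distance(N, Z) = 31.7 — off by 8.00.

Q = (0.00, 0.00) ✓; Q.y = 0.00, A.y = 0.00 ✓; |QA| = 38.30 ✓; ∠(KA, AQ) = 90.00° ✓; |KA| = 13.70 ✓; bearing(K→N) − bearing(K→A) = 72.00° ✓; |KN| = 13.70 ✓; ∠(KN, NZ) = 90.00° ✓; |NZ| = 23.70 ✗.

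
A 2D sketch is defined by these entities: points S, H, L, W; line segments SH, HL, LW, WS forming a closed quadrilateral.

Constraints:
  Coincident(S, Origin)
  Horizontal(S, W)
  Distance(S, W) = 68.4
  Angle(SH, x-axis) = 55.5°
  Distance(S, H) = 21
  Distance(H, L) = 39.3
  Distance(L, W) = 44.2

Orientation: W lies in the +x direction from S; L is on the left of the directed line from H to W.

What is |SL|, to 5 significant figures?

59.093

S is at the origin; SW is horizontal with |SW| = 68.4 and W in +x, so W = (68.4, 0). SH runs at 55.5° with |SH| = 21.0, so H = (11.895, 17.307). L is determined by |HL| = 39.3 and |LW| = 44.2 together: it lies at the intersection of circle(H, 39.3) and circle(W, 44.2). With |HW| = 59.096, the foot of the radical line on HW is 26.087 from H and the perpendicular offset is √(39.3² − 26.087²) = 29.394. Taking the left-of-HW solution: L = (45.445, 37.772).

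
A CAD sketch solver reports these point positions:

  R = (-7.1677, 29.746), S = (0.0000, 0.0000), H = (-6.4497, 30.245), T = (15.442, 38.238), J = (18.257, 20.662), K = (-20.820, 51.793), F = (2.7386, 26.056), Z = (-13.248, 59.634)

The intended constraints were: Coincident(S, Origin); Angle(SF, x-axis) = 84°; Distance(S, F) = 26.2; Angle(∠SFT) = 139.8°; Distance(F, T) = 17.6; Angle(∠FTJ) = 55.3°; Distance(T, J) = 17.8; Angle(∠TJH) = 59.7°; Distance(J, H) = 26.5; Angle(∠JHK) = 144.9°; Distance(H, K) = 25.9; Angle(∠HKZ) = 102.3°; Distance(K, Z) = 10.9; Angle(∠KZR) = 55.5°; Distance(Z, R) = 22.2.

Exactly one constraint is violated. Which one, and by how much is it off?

Distance(Z, R) = 22.2 — off by 8.30.

S = (0.00, 0.00) ✓; SF at 84.00° ✓; |SF| = 26.20 ✓; ∠SFT = 139.8° ✓; |FT| = 17.60 ✓; ∠FTJ = 55.30° ✓; |TJ| = 17.80 ✓; ∠TJH = 59.70° ✓; |JH| = 26.50 ✓; ∠JHK = 144.9° ✓; |HK| = 25.90 ✓; ∠HKZ = 102.3° ✓; |KZ| = 10.90 ✓; ∠KZR = 55.50° ✓; |ZR| = 30.50 ✗.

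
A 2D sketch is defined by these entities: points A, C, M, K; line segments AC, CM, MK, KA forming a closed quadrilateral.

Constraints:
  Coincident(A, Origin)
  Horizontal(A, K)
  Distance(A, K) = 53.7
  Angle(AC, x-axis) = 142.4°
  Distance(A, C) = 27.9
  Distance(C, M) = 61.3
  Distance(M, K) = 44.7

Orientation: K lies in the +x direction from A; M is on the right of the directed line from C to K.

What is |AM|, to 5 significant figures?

34.189

A is at the origin; A and K share the same y with |AK| = 53.7 and K in +x, so K = (53.7, 0). AC runs at 142.4° with |AC| = 27.9, so C = (-22.105, 17.023). M is determined by |CM| = 61.3 and |MK| = 44.7 together: it lies at the intersection of circle(C, 61.3) and circle(K, 44.7). With |CK| = 77.693, the foot of the radical line on CK is 50.170 from C and the perpendicular offset is √(61.3² − 50.170²) = 35.222. Taking the right-of-CK solution: M = (19.129, -28.336).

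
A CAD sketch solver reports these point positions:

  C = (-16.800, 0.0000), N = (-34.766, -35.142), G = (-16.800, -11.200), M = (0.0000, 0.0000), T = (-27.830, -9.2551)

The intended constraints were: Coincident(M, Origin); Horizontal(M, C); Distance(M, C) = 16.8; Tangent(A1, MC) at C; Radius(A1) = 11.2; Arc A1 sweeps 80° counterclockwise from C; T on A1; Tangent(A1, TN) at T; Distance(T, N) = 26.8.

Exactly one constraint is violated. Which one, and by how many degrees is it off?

Tangent(A1, TN) at T — off by 5.00°.

M = (0.00, 0.00) ✓; M.y = 0.00, C.y = 0.00 ✓; |MC| = 16.80 ✓; ∠(GC, CM) = 90.00° ✓; |GC| = 11.20 ✓; bearing(G→T) − bearing(G→C) = 80.00° ✓; |GT| = 11.20 ✓; ∠(GT, TN) = 95.00° ✗; |TN| = 26.80 ✓.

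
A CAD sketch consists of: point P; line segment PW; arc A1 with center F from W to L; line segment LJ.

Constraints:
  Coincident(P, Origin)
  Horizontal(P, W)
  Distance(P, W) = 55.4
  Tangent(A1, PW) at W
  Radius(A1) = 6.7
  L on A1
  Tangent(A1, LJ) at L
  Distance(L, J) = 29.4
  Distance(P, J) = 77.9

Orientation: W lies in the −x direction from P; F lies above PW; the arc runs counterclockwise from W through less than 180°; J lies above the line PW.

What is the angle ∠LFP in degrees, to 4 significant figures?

50.26°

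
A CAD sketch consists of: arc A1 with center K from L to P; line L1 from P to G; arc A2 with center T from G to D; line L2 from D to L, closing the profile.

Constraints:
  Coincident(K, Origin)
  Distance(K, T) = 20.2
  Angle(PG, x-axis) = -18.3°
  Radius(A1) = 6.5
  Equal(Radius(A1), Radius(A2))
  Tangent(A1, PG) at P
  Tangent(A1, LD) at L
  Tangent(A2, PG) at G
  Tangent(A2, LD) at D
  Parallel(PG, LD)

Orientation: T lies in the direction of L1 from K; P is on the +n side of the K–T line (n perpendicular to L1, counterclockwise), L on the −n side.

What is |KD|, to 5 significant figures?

21.220

The slot axis is L1's direction at -18.3°, so u = (cos -18.3°, sin -18.3°) = (0.94943, -0.31399) and n = (−sin -18.3°, cos -18.3°) = (0.31399, 0.94943). K is at the origin and T lies 20.2 along u from K, so T = 20.2·u = (19.178, -6.3426). Tangency of A1 to both parallel lines with radius 6.5 puts P and L at K ± 6.5·n: P = (2.0410, 6.1713), L = (-2.0410, -6.1713). Equal radii place G and D the same way about T: G = T + 6.5·n = (21.219, -0.17138), D = T − 6.5·n = (17.137, -12.514). Then |KD| = |D − K| = 21.220.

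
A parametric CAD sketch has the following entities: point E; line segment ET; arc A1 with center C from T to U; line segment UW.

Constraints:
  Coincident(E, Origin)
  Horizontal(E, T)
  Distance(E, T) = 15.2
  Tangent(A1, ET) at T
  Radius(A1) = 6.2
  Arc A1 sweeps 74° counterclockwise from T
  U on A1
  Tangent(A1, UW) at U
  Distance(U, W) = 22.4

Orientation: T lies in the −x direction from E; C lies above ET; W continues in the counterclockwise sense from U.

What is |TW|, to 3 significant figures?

28.7

E is at the origin; E and T share the same y with |ET| = 15.2 and T on the −x side, so T = (-15.2, 0.00). Since A1 is tangent to ET there, CT ⟂ ET, so C = T + (0, 6.2) = (-15.2, 6.20). On A1, T sits at bearing -90° from C; a 74° counterclockwise sweep puts U at bearing -16°, so U = C + 6.2·(cos -16°, sin -16°) = (-9.24, 4.49). The tangent condition forces CU to be normal to UW, so UW runs along (−sin -16°, cos -16°); with |UW| = 22.4, W = (-3.07, 26.0). Then |TW| = |W − T| = 28.7.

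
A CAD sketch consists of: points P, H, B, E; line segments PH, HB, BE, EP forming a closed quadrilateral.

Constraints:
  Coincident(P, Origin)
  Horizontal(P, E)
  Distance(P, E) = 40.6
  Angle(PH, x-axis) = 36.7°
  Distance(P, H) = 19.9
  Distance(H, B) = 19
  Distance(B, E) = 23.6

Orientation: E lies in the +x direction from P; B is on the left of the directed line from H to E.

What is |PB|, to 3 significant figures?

38.9

Checks: |HB| = 19.00 ✓; |BE| = 23.60 ✓.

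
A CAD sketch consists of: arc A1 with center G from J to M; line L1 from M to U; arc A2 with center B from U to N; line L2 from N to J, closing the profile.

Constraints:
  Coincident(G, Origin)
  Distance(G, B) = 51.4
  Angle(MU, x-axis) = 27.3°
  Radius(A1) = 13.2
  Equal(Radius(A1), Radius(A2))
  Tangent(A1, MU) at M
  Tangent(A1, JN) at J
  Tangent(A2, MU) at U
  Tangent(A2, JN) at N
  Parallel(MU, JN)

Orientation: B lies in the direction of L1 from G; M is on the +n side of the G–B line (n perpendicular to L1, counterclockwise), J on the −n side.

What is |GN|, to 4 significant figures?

53.07

The slot axis is L1's direction at 27.3°, so u = (cos 27.3°, sin 27.3°) = (0.8886, 0.4586) and n = (−sin 27.3°, cos 27.3°) = (-0.4586, 0.8886). G is at the origin and B lies 51.4 along u from G, so B = 51.4·u = (45.67, 23.57). Tangency of A1 to both parallel lines with radius 13.2 puts M and J at G ± 13.2·n: M = (-6.054, 11.73), J = (6.054, -11.73). Equal radii place U and N the same way about B: U = B + 13.2·n = (39.62, 35.30), N = B − 13.2·n = (51.73, 11.84). Then |GN| = |N − G| = 53.07.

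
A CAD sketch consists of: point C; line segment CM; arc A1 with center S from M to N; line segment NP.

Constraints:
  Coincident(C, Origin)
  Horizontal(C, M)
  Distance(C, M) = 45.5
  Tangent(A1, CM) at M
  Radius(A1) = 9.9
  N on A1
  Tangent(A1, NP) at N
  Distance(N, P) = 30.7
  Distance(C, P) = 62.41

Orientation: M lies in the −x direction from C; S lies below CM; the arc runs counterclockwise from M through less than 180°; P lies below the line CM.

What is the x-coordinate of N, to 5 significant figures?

-54.970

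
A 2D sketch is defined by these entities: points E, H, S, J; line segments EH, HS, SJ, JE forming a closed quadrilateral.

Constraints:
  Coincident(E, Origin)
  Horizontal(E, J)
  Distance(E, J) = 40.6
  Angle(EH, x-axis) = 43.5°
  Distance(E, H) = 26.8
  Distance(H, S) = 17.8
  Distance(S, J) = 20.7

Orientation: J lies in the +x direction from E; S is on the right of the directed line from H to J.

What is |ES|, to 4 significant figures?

19.92

E is at the origin; EJ is horizontal with |EJ| = 40.6 and J in +x, so J = (40.6, 0). EH runs at 43.5° with |EH| = 26.8, so H = (19.44, 18.45). S is determined by |HS| = 17.8 and |SJ| = 20.7 together: it lies at the intersection of circle(H, 17.8) and circle(J, 20.7). With |HJ| = 28.07, the foot of the radical line on HJ is 12.05 from H and the perpendicular offset is √(17.8² − 12.05²) = 13.10. Taking the right-of-HJ solution: S = (19.91, 0.6541).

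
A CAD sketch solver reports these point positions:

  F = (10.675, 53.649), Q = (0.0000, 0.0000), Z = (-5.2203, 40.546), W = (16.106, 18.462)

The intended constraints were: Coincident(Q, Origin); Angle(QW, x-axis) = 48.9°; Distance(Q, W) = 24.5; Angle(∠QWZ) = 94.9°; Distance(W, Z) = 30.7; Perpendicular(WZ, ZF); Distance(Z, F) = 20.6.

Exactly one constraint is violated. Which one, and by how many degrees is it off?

Perpendicular(WZ, ZF) — off by 4.50°.

Q = (0.00, 0.00) ✓; QW at 48.90° ✓; |QW| = 24.50 ✓; ∠QWZ = 94.90° ✓; |WZ| = 30.70 ✓; ∠(WZ, ZF) = 94.50° ✗; |ZF| = 20.60 ✓.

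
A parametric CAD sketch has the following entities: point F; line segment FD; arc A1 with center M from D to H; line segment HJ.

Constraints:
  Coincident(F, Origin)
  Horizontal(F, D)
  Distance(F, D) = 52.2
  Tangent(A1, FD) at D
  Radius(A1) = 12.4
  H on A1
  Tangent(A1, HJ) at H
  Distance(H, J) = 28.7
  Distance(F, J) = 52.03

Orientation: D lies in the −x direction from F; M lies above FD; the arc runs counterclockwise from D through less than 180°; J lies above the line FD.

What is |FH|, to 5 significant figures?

41.280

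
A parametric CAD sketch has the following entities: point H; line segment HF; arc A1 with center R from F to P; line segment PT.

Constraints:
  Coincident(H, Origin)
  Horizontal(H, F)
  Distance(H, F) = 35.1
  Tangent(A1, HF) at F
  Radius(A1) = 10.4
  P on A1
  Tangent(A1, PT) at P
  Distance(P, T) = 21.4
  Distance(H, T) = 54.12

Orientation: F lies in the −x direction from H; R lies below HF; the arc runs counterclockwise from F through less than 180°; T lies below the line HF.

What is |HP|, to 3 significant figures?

46.9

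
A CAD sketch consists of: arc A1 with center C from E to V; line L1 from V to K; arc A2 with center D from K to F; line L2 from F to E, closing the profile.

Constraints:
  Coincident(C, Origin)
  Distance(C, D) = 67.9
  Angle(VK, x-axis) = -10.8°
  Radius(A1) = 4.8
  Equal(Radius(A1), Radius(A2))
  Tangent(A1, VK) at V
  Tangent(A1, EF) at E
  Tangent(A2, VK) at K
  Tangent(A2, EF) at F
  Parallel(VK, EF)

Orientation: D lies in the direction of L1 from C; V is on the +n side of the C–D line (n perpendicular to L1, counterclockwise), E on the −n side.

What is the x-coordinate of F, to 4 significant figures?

65.80

Tangency of A1 to both parallel lines with radius 4.8 puts V and E at C ± 4.8·n: V = (0.8994, 4.715), E = (-0.8994, -4.715). Equal radii place K and F the same way about D: K = D + 4.8·n = (67.60, -8.008), F = D − 4.8·n = (65.80, -17.44). So F.x = 65.80.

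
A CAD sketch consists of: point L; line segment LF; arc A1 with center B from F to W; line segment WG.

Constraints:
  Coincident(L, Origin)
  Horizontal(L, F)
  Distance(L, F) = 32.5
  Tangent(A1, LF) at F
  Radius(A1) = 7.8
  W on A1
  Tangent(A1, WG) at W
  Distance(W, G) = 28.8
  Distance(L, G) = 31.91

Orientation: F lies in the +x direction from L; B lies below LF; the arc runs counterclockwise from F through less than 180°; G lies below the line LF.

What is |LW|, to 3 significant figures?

25.9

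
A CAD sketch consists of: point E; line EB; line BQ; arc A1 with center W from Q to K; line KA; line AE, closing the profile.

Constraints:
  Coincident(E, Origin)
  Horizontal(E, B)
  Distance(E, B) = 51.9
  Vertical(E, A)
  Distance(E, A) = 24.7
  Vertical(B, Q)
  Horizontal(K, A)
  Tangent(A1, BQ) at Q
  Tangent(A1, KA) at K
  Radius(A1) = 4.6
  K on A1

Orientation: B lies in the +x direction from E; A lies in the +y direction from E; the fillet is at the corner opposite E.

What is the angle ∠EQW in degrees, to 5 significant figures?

21.171°

E is at the origin; EB is horizontal with |EB| = 51.9 and B on the +x side, so B = (51.900, 0.0000). E and A share the same x with |EA| = 24.7 and A on the +y side, so A = (0.0000, 24.700). The virtual corner opposite E is at (51.900, 24.700). A1 meets BQ tangentially, so WQ is at right angles to BQ and tangency of A1 to KA means the radius WK is perpendicular to KA, with radius 4.6, so the center W sits 4.6 in from both sides at W = (47.300, 20.100). That places the tangent points at Q = (51.900, 20.100) on BQ and K = (47.300, 24.700) on KA. Then cos ∠EQW = QE·QW / (|QE||QW|), giving 21.171°.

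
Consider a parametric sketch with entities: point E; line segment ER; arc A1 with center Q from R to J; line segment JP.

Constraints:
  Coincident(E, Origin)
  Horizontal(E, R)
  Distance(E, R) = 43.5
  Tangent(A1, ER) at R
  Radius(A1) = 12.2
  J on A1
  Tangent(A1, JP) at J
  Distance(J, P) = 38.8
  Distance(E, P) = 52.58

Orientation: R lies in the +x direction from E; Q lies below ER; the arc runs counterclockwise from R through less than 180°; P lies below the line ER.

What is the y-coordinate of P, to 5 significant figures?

-47.304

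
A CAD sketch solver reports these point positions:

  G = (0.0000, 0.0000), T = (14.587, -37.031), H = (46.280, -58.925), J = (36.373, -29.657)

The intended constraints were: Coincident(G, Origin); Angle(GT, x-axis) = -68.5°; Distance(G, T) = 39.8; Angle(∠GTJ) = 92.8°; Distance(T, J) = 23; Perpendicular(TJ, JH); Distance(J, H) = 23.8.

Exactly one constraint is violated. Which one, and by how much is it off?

Distance(J, H) = 23.8 — off by 7.10.

G = (0.00, 0.00) ✓; GT at -68.50° ✓; |GT| = 39.80 ✓; ∠GTJ = 92.80° ✓; |TJ| = 23.00 ✓; ∠(TJ, JH) = 90.00° ✓; |JH| = 30.90 ✗.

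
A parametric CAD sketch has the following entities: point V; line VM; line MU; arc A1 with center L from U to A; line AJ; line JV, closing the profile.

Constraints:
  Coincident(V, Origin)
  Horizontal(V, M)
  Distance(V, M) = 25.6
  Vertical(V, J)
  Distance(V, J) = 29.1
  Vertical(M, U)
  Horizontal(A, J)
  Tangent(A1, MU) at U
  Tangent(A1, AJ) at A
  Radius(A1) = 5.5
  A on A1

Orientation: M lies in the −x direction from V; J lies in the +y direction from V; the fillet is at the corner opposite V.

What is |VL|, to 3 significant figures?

31.0

V is at the origin; V and M share the same y with |VM| = 25.6 and M on the −x side, so M = (-25.6, 0.00). VJ is vertical with |VJ| = 29.1 and J on the +y side, so J = (0.00, 29.1). The virtual corner opposite V is at (-25.6, 29.1). A1 meets MU tangentially, so LU is at right angles to MU and the tangent condition forces LA to be normal to AJ, with radius 5.5, so the center L sits 5.5 in from both sides at L = (-20.1, 23.6). Then |VL| = |L − V| = 31.0.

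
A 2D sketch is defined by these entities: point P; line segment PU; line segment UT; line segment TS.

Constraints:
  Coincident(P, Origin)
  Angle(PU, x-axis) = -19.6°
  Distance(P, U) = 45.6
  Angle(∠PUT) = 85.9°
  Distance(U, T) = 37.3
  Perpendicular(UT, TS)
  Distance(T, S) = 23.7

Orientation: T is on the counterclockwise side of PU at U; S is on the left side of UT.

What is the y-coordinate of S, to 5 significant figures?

26.980

∠PUT = 85.9°, so UT runs at -19.6° + (180° − 85.9°) = 74.500° from the x-axis; with |UT| = 37.3, T = U + 37.3·(cos 74.500°, sin 74.500°) = (52.926, 20.647). UT ⟂ TS; with |TS| = 23.7 on the left of UT, S = T + 23.7·(-0.96363, 0.26724) = (30.088, 26.980). So S.y = 26.980.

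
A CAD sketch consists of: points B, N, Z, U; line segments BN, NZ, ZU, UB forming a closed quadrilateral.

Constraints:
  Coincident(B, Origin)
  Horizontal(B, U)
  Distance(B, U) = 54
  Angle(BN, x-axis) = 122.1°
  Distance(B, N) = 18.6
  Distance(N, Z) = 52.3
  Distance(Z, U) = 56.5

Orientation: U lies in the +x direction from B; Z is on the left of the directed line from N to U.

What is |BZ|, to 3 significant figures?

58.4

Checks: |NZ| = 52.30 ✓; |ZU| = 56.50 ✓.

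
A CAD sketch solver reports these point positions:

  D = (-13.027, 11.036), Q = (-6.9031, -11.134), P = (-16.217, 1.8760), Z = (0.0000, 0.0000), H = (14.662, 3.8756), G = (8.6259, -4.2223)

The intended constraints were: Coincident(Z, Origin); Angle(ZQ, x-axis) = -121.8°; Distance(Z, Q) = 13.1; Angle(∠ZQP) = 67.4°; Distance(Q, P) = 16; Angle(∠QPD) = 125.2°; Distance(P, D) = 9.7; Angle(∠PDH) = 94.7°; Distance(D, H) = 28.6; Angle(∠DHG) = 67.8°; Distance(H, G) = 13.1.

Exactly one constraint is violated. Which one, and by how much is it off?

Distance(H, G) = 13.1 — off by 3.00.

Z = (0.00, 0.00) ✓; ZQ at -121.8° ✓; |ZQ| = 13.10 ✓; ∠ZQP = 67.40° ✓; |QP| = 16.00 ✓; ∠QPD = 125.2° ✓; |PD| = 9.700 ✓; ∠PDH = 94.70° ✓; |DH| = 28.60 ✓; ∠DHG = 67.80° ✓; |HG| = 10.10 ✗.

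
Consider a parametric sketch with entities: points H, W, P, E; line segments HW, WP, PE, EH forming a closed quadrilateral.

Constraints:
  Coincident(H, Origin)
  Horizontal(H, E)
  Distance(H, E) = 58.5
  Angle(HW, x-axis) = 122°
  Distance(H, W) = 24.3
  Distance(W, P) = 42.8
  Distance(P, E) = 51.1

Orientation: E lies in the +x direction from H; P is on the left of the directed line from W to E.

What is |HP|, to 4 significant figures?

46.84

Checks: |WP| = 42.80 ✓; |PE| = 51.10 ✓.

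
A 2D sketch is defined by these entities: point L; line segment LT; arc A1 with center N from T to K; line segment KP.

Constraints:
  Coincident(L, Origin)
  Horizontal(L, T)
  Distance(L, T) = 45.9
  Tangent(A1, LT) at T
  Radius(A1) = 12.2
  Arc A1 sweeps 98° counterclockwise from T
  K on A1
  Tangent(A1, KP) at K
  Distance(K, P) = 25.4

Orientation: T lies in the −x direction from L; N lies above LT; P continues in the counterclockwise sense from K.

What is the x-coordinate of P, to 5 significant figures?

-37.354

On A1, T sits at bearing -90° from N; a 98° counterclockwise sweep puts K at bearing 8°, so K = N + 12.2·(cos 8°, sin 8°) = (-33.819, 13.898). Tangency of A1 to KP means the radius NK is perpendicular to KP, so KP runs along (−sin 8°, cos 8°); with |KP| = 25.4, P = (-37.354, 39.051). So P.x = -37.354.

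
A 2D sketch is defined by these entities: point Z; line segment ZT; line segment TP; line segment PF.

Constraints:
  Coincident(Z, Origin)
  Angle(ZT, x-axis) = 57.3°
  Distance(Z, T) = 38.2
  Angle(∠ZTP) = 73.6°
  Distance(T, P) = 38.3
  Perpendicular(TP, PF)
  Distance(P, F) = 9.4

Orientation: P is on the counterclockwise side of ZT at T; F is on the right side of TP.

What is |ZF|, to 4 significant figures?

53.64

Z is at the origin; ZT runs at 57.3° with length 38.2, so T = 38.2·(cos 57.3°, sin 57.3°) = (20.64, 32.15). ∠ZTP = 73.6°, so TP runs at 57.3° + (180° − 73.6°) = 163.7° from the x-axis; with |TP| = 38.3, P = T + 38.3·(cos 163.7°, sin 163.7°) = (-16.12, 42.90). TP is perpendicular to PF; with |PF| = 9.4 on the right of TP, F = P + 9.4·(0.2807, 0.9598) = (-13.49, 51.92). Then |ZF| = |F − Z| = 53.64.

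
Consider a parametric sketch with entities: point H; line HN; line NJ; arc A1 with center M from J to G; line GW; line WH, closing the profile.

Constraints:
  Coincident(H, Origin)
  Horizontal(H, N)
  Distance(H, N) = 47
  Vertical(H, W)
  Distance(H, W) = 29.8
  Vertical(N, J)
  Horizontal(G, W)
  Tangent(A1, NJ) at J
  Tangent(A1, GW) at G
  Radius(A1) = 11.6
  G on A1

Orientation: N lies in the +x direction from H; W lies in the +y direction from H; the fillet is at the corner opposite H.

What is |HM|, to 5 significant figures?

39.805

H is at the origin; HN is horizontal with |HN| = 47.0 and N on the +x side, so N = (47.000, 0.0000). H and W share the same x with |HW| = 29.8 and W on the +y side, so W = (0.0000, 29.800). The virtual corner opposite H is at (47.000, 29.800). A1 meets NJ tangentially, so MJ is at right angles to NJ and tangency of A1 to GW means the radius MG is perpendicular to GW, with radius 11.6, so the center M sits 11.6 in from both sides at M = (35.400, 18.200). Then |HM| = |M − H| = 39.805.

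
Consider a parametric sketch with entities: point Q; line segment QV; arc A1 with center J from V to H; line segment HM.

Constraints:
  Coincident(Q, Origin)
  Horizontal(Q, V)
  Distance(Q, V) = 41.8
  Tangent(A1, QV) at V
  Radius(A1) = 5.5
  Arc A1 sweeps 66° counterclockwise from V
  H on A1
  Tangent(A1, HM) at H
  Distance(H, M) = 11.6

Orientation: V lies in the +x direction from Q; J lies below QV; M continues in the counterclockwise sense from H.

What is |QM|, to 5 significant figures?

34.925

Q is at the origin; QV is horizontal with |QV| = 41.8 and V on the +x side, so V = (41.800, 0.0000). A1 meets QV tangentially, so JV is at right angles to QV, so J = V + (0, -5.5) = (41.800, -5.5000). On A1, V sits at bearing 90° from J; a 66° counterclockwise sweep puts H at bearing 156°, so H = J + 5.5·(cos 156°, sin 156°) = (36.775, -3.2629). Since A1 is tangent to HM there, JH ⟂ HM, so HM runs along (−sin 156°, cos 156°); with |HM| = 11.6, M = (32.057, -13.860). Then |QM| = |M − Q| = 34.925.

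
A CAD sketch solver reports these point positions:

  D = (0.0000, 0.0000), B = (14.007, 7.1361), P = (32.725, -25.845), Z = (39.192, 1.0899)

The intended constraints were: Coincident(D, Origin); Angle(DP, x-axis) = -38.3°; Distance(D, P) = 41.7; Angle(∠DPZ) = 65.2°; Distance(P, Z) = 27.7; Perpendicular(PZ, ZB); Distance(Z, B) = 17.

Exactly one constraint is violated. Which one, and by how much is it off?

Distance(Z, B) = 17 — off by 8.90.

D = (0.00, 0.00) ✓; DP at -38.30° ✓; |DP| = 41.70 ✓; ∠DPZ = 65.20° ✓; |PZ| = 27.70 ✓; ∠(PZ, ZB) = 90.00° ✓; |ZB| = 25.90 ✗.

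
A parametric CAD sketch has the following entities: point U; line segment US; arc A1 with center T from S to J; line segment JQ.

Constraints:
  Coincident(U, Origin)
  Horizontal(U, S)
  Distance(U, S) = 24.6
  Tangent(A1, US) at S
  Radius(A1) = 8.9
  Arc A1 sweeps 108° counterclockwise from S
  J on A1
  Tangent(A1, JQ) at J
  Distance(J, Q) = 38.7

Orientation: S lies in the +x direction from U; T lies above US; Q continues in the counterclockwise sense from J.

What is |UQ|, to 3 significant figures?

52.9

U is at the origin; US is horizontal with |US| = 24.6 and S on the +x side, so S = (24.6, 0.00). A1 meets US tangentially, so TS is at right angles to US, so T = S + (0, 8.9) = (24.6, 8.90). On A1, S sits at bearing -90° from T; a 108° counterclockwise sweep puts J at bearing 18°, so J = T + 8.9·(cos 18°, sin 18°) = (33.1, 11.7). Tangency of A1 to JQ means the radius TJ is perpendicular to JQ, so JQ runs along (−sin 18°, cos 18°); with |JQ| = 38.7, Q = (21.1, 48.5). Then |UQ| = |Q − U| = 52.9.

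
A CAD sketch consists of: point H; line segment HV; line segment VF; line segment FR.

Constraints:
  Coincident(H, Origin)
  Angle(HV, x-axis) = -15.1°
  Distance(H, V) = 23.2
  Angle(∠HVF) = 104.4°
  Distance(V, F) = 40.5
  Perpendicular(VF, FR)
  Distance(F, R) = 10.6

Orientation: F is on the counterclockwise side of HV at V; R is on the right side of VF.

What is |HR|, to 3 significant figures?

56.9

H is at the origin; HV runs at -15.1° with length 23.2, so V = 23.2·(cos -15.1°, sin -15.1°) = (22.4, -6.04). ∠HVF = 104.4°, so VF runs at -15.1° + (180° − 104.4°) = 60.5° from the x-axis; with |VF| = 40.5, F = V + 40.5·(cos 60.5°, sin 60.5°) = (42.3, 29.2). The perpendicularity gives FR at right angles to VF; with |FR| = 10.6 on the right of VF, R = F + 10.6·(0.870, -0.492) = (51.6, 24.0). Then |HR| = |R − H| = 56.9.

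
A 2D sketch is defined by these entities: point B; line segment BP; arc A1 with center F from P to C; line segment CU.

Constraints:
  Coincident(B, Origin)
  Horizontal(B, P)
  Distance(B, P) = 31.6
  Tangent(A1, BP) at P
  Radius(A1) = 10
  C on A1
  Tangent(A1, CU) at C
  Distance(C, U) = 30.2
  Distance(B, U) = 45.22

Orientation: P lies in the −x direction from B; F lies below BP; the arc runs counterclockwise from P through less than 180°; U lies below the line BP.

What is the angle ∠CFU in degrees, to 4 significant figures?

71.68°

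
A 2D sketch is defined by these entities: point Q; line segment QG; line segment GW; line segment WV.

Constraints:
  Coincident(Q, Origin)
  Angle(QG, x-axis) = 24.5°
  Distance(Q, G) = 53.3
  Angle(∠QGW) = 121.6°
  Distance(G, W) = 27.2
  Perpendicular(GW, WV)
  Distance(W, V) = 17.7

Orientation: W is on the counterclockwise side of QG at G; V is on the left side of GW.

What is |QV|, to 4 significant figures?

61.69

Q is at the origin; QG runs at 24.5° with length 53.3, so G = 53.3·(cos 24.5°, sin 24.5°) = (48.50, 22.10). ∠QGW = 121.6°, so GW runs at 24.5° + (180° − 121.6°) = 82.90° from the x-axis; with |GW| = 27.2, W = G + 27.2·(cos 82.90°, sin 82.90°) = (51.86, 49.09). GW is perpendicular to WV; with |WV| = 17.7 on the left of GW, V = W + 17.7·(-0.9923, 0.1236) = (34.30, 51.28). Then |QV| = |V − Q| = 61.69.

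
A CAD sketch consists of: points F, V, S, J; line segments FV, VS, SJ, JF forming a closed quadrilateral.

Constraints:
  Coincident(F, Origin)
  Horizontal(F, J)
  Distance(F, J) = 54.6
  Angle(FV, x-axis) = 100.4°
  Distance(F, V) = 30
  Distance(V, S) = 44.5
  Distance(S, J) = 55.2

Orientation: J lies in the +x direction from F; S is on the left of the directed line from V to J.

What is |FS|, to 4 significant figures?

61.06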